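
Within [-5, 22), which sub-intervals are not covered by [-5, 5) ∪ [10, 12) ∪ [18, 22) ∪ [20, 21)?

[5, 10) ∪ [12, 18)

Covered (merged): [-5, 5), [10, 12), [18, 22).
Gaps within [-5, 22): [5, 10), [12, 18).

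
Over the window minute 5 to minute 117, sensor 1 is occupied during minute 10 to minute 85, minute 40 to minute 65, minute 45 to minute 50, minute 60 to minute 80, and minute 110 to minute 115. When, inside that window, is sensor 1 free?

minute 5 to minute 10, minute 85 to minute 110, minute 115 to minute 117

The merged coverage is minute 10 to minute 85, minute 110 to minute 115.
Complement within minute 5 to minute 117: minute 5 to minute 10, minute 85 to minute 110, minute 115 to minute 117.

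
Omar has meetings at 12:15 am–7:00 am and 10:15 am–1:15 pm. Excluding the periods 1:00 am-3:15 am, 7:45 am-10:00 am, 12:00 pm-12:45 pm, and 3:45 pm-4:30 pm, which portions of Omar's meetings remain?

12:15 am-1:00 am, 3:15 am-7:00 am, 10:15 am-12:00 pm, 12:45 pm-1:15 pm

12:15 am-7:00 am \ B = 12:15 am-1:00 am, 3:15 am-7:00 am.
10:15 am-1:15 pm \ B = 10:15 am-12:00 pm, 12:45 pm-1:15 pm.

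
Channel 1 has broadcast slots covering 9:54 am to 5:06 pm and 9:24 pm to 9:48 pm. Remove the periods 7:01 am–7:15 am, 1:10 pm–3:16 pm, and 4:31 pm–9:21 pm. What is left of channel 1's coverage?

9:54 am-5:06 pm with B removed leaves 9:54 am-1:10 pm, 3:16 pm-4:31 pm.
9:24 pm-9:48 pm is untouched.

9:54 am-1:10 pm, 3:16 pm-4:31 pm, 9:24 pm-9:48 pm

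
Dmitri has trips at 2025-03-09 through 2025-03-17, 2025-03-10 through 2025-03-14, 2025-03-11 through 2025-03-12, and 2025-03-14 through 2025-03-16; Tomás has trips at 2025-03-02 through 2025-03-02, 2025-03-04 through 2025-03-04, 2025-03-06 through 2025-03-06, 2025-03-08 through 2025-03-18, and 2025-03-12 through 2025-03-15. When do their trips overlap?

First set merges to 2025-03-09 through 2025-03-17.
Second set merges to 2025-03-02 through 2025-03-02, 2025-03-04 through 2025-03-04, 2025-03-06 through 2025-03-06, 2025-03-08 through 2025-03-18.
2025-03-09 through 2025-03-17 ∩ B → 2025-03-09 through 2025-03-17.

2025-03-09 through 2025-03-17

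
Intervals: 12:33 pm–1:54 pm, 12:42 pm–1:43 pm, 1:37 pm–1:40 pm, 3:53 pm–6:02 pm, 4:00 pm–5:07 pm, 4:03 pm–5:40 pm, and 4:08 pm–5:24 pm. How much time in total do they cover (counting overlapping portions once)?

Merged: 12:33 pm–1:54 pm, 3:53 pm–6:02 pm.
Lengths: 1 h 21 min + 2 h 9 min = 3 h 30 min.

3 h 30 min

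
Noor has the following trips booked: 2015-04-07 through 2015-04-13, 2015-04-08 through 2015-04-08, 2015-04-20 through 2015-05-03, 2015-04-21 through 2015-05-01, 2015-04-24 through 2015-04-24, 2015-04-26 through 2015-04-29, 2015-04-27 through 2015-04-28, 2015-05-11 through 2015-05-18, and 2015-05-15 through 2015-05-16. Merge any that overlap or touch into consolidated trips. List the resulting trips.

2015-04-07 through 2015-04-13, 2015-04-20 through 2015-05-03, 2015-05-11 through 2015-05-18

2015-04-08 through 2015-04-08 overlaps/touches 2015-04-07 through 2015-04-13 → extend to 2015-04-07 through 2015-04-13.
2015-04-20 through 2015-05-03 is disjoint → start new block.
2015-04-21 through 2015-05-01 overlaps/touches 2015-04-20 through 2015-05-03 → extend to 2015-04-20 through 2015-05-03.
2015-04-24 through 2015-04-24 overlaps/touches 2015-04-20 through 2015-05-03 → extend to 2015-04-20 through 2015-05-03.
2015-04-26 through 2015-04-29 overlaps/touches 2015-04-20 through 2015-05-03 → extend to 2015-04-20 through 2015-05-03.
2015-04-27 through 2015-04-28 overlaps/touches 2015-04-20 through 2015-05-03 → extend to 2015-04-20 through 2015-05-03.
2015-05-11 through 2015-05-18 is disjoint → start new block.
2015-05-15 through 2015-05-16 overlaps/touches 2015-05-11 through 2015-05-18 → extend to 2015-05-11 through 2015-05-18.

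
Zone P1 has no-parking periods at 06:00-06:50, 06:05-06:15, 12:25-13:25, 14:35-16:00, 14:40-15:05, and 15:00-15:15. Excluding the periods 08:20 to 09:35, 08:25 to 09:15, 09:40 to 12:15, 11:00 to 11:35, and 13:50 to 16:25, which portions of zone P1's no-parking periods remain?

06:00–06:50, 12:25–13:25

First set merges to 06:00–06:50, 12:25–13:25, 14:35–16:00.
Second set merges to 08:20–09:35, 09:40–12:15, 13:50–16:25.
06:00–06:50: no B overlap → unchanged.
12:25–13:25: no B overlap → unchanged.
14:35–16:00: fully covered by B → removed.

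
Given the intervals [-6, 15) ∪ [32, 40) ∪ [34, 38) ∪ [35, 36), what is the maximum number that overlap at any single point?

At 35, 3 of the intervals are simultaneously active.
No point has more.

3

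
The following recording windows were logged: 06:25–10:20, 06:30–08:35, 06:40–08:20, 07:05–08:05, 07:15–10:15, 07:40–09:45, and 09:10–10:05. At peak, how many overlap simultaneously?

At 07:40, 6 of the intervals are simultaneously active.
No point has more.

6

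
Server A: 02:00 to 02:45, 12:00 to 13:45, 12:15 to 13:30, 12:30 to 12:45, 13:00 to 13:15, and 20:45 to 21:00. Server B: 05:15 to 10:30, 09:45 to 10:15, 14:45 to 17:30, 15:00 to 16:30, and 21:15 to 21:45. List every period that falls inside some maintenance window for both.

none

Merge the first list: 02:00–02:45, 12:00–13:45, 20:45–21:00.
Merge the second list: 05:15–10:30, 14:45–17:30, 21:15–21:45.
02:00–02:45 falls entirely outside B.
12:00–13:45 falls entirely outside B.
20:45–21:00 falls entirely outside B.
No overlap.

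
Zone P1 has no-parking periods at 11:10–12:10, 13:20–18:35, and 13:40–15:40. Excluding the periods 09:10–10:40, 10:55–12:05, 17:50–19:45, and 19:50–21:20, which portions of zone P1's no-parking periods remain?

First set merges to 11:10–12:10, 13:20–18:35.
11:10–12:10 \ B = 12:05–12:10.
13:20–18:35 \ B = 13:20–17:50.

12:05–12:10, 13:20–17:50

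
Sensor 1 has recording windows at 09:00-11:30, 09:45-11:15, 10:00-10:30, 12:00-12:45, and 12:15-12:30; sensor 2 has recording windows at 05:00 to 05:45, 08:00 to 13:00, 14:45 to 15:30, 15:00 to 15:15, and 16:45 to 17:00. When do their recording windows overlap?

First set merges to 09:00-11:30, 12:00-12:45.
Second set merges to 05:00-05:45, 08:00-13:00, 14:45-15:30, 16:45-17:00.
09:00-11:30 overlaps B on 09:00-11:30.
12:00-12:45 overlaps B on 12:00-12:45.

09:00-11:30, 12:00-12:45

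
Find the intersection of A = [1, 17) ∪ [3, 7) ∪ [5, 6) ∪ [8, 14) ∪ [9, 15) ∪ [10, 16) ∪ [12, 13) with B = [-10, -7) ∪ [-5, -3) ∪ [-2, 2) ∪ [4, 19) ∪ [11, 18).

A, merged: [1, 17).
B, merged: [-10, -7), [-5, -3), [-2, 2), [4, 19).
[1, 17) ∩ B → [1, 2), [4, 17).

[1, 2) ∪ [4, 17)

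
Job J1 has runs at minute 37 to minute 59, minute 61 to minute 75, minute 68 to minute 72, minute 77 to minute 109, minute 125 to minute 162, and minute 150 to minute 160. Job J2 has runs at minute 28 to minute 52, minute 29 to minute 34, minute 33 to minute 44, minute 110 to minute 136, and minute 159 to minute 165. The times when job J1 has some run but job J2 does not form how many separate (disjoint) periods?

First set merges to minute 37 to minute 59, minute 61 to minute 75, minute 77 to minute 109, minute 125 to minute 162.
Second set merges to minute 28 to minute 52, minute 110 to minute 136, minute 159 to minute 165.
A \ B = minute 52 to minute 59, minute 61 to minute 75, minute 77 to minute 109, minute 136 to minute 159.
That is 4 disjoint pieces.

4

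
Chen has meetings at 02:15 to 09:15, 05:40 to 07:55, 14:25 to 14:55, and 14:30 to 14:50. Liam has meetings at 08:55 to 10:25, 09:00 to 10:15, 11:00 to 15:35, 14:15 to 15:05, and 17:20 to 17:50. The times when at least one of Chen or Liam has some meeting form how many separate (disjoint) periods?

A, merged: 02:15-09:15, 14:25-14:55.
B, merged: 08:55-10:25, 11:00-15:35, 17:20-17:50.
A ∪ B = 02:15-10:25, 11:00-15:35, 17:20-17:50.
That is 3 disjoint pieces.

3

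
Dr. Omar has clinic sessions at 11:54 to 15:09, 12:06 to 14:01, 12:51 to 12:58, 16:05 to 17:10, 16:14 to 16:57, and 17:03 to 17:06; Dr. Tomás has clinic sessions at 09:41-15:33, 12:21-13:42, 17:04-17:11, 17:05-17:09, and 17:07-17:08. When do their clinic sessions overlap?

First set merges to 11:54–15:09, 16:05–17:10.
Second set merges to 09:41–15:33, 17:04–17:11.
11:54–15:09 overlaps B on 11:54–15:09.
16:05–17:10 overlaps B on 17:04–17:10.

11:54–15:09, 17:04–17:10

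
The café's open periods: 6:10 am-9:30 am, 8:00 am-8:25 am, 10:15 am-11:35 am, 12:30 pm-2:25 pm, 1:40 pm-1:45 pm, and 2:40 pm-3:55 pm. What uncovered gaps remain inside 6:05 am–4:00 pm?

Covered (merged): 6:10 am-9:30 am, 10:15 am-11:35 am, 12:30 pm-2:25 pm, 2:40 pm-3:55 pm.
Gaps within 6:05 am-4:00 pm: 6:05 am-6:10 am, 9:30 am-10:15 am, 11:35 am-12:30 pm, 2:25 pm-2:40 pm, 3:55 pm-4:00 pm.

6:05 am-6:10 am, 9:30 am-10:15 am, 11:35 am-12:30 pm, 2:25 pm-2:40 pm, 3:55 pm-4:00 pm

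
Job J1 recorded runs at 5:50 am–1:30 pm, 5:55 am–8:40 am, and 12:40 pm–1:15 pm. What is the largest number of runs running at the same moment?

Walk the sorted start/end points keeping a running depth.
The depth first hits 2 at 5:55 am.

2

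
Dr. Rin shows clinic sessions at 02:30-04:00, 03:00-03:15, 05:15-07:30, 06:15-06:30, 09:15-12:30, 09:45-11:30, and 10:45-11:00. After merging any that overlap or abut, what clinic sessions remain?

03:00–03:15 overlaps/touches 02:30–04:00 → extend to 02:30–04:00.
05:15–07:30 is disjoint → start new block.
06:15–06:30 overlaps/touches 05:15–07:30 → extend to 05:15–07:30.
09:15–12:30 is disjoint → start new block.
09:45–11:30 overlaps/touches 09:15–12:30 → extend to 09:15–12:30.
10:45–11:00 overlaps/touches 09:15–12:30 → extend to 09:15–12:30.

02:30–04:00, 05:15–07:30, 09:15–12:30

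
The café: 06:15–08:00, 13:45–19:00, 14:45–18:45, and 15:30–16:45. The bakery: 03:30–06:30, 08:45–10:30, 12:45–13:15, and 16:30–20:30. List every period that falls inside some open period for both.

A, merged: 06:15-08:00, 13:45-19:00.
06:15-08:00 ∩ B → 06:15-06:30.
13:45-19:00 ∩ B → 16:30-19:00.

06:15-06:30, 16:30-19:00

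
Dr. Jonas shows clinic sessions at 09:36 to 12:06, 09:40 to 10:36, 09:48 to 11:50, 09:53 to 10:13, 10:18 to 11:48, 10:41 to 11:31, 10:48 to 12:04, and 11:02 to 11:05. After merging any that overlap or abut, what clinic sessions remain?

09:40–10:36 overlaps/touches 09:36–12:06 → extend to 09:36–12:06.
09:48–11:50 overlaps/touches 09:36–12:06 → extend to 09:36–12:06.
09:53–10:13 overlaps/touches 09:36–12:06 → extend to 09:36–12:06.
10:18–11:48 overlaps/touches 09:36–12:06 → extend to 09:36–12:06.
10:41–11:31 overlaps/touches 09:36–12:06 → extend to 09:36–12:06.
10:48–12:04 overlaps/touches 09:36–12:06 → extend to 09:36–12:06.
11:02–11:05 overlaps/touches 09:36–12:06 → extend to 09:36–12:06.

09:36–12:06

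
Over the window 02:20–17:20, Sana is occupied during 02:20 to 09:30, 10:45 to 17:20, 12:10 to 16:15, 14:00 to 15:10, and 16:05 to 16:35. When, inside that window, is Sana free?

09:30–10:45

The merged coverage is 02:20–09:30, 10:45–17:20.
Gaps within 02:20–17:20: 09:30–10:45.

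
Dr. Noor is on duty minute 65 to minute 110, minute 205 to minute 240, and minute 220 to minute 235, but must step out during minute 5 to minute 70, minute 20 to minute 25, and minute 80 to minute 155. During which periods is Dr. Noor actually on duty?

A, merged: minute 65 to minute 110, minute 205 to minute 240.
B, merged: minute 5 to minute 70, minute 80 to minute 155.
minute 65 to minute 110 \ B = minute 70 to minute 80.
minute 205 to minute 240: nothing removed.

minute 70 to minute 80, minute 205 to minute 240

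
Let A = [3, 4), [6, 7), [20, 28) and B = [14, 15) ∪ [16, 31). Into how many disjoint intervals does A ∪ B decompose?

4

A ∪ B = [3, 4), [6, 7), [14, 15), [16, 31).
That is 4 disjoint pieces.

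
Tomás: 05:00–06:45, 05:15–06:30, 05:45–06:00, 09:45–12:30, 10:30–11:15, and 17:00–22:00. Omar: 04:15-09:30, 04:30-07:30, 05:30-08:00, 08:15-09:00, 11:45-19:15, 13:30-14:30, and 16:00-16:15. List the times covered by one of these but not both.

Merge the first list: 05:00-06:45, 09:45-12:30, 17:00-22:00.
Merge the second list: 04:15-09:30, 11:45-19:15.
Only in the first: 09:45-11:45, 19:15-22:00.
Only in the second: 04:15-05:00, 06:45-09:30, 12:30-17:00.
Together these are the periods covered by exactly one.

04:15-05:00, 06:45-09:30, 09:45-11:45, 12:30-17:00, 19:15-22:00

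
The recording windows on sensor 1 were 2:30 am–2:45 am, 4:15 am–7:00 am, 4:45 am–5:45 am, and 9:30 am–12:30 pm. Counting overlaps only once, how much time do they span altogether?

6 h

Merged: 2:30 am-2:45 am, 4:15 am-7:00 am, 9:30 am-12:30 pm.
Lengths: 15 min + 2 h 45 min + 3 h = 6 h.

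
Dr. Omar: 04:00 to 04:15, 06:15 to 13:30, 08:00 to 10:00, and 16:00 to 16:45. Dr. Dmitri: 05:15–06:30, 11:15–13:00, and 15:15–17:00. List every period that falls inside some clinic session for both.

A, merged: 04:00–04:15, 06:15–13:30, 16:00–16:45.
04:00–04:15 falls entirely outside B.
06:15–13:30 overlaps B on 06:15–06:30, 11:15–13:00.
16:00–16:45 overlaps B on 16:00–16:45.

06:15–06:30, 11:15–13:00, 16:00–16:45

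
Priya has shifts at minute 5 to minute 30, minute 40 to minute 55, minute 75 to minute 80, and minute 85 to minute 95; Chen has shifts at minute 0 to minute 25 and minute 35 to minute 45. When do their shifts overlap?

minute 5 to minute 25, minute 40 to minute 45

minute 5 to minute 30 meets the second set on minute 5 to minute 25.
minute 40 to minute 55 meets the second set on minute 40 to minute 45.
minute 75 to minute 80: no overlap with the second set.
minute 85 to minute 95: no overlap with the second set.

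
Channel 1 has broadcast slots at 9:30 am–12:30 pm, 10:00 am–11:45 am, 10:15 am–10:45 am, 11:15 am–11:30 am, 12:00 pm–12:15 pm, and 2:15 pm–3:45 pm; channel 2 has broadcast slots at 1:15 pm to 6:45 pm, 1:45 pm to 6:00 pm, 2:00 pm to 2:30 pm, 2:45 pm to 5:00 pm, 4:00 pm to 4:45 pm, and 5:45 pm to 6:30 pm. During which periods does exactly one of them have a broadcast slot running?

Merge the first list: 9:30 am–12:30 pm, 2:15 pm–3:45 pm.
Merge the second list: 1:15 pm–6:45 pm.
A \ B = 9:30 am–12:30 pm.
B \ A = 1:15 pm–2:15 pm, 3:45 pm–6:45 pm.
Union of the two gives the symmetric difference.

9:30 am–12:30 pm, 1:15 pm–2:15 pm, 3:45 pm–6:45 pm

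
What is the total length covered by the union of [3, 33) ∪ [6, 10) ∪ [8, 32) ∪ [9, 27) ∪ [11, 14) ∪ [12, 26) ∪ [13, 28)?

30

Merged: [3, 33).
Length: 30.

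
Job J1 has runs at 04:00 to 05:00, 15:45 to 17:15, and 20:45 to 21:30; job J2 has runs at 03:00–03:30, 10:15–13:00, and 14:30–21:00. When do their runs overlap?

15:45–17:15, 20:45–21:00

04:00–05:00 meets no B interval.
15:45–17:15 ∩ B → 15:45–17:15.
20:45–21:30 ∩ B → 20:45–21:00.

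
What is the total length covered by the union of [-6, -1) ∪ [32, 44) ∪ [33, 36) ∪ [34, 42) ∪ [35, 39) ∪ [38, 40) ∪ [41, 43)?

Merged: [-6, -1), [32, 44).
Lengths: 5 + 12 = 17.

17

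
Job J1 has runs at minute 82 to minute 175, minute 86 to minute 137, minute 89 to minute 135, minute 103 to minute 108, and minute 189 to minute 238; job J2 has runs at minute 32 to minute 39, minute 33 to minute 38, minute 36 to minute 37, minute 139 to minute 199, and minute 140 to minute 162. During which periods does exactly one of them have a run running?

minute 32 to minute 39, minute 82 to minute 139, minute 175 to minute 189, minute 199 to minute 238

First set merges to minute 82 to minute 175, minute 189 to minute 238.
Second set merges to minute 32 to minute 39, minute 139 to minute 199.
A \ B = minute 82 to minute 139, minute 199 to minute 238.
B \ A = minute 32 to minute 39, minute 175 to minute 189.
Union of the two gives the symmetric difference.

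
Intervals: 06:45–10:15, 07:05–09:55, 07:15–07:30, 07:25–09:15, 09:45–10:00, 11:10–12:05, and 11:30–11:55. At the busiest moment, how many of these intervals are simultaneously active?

4

At 07:25, 4 of the intervals are simultaneously active.
No point has more.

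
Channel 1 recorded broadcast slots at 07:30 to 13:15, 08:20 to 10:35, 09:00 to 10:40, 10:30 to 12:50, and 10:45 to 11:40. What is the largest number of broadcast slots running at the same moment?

4

Sweep endpoints in order; track running count of active intervals.
Peak of 4 reached at 10:30.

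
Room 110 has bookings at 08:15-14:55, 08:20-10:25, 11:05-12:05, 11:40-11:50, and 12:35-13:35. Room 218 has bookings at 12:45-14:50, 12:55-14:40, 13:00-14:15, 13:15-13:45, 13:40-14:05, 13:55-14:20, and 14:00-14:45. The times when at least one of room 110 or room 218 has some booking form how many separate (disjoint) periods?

1

A, merged: 08:15–14:55.
B, merged: 12:45–14:50.
A ∪ B = 08:15–14:55.
That is 1 disjoint piece.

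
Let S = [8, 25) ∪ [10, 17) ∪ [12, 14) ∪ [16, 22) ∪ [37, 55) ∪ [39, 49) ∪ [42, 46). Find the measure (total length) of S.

35

Merged: [8, 25), [37, 55).
Lengths: 17 + 18 = 35.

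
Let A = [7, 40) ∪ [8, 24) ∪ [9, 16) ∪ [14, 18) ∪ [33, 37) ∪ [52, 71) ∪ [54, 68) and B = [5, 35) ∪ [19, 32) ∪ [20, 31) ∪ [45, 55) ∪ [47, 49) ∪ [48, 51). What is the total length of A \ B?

21

First set merges to [7, 40), [52, 71).
Second set merges to [5, 35), [45, 55).
A \ B = [35, 40), [55, 71).
Total: 5 + 16 = 21.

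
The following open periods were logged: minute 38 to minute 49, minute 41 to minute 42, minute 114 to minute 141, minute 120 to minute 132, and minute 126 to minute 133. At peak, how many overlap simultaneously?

3

Walk the sorted start/end points keeping a running depth.
The depth first hits 3 at minute 126.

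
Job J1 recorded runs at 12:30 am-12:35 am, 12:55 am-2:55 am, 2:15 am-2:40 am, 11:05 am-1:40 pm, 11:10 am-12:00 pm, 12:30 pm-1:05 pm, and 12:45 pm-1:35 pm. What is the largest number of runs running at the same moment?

3

Walk the sorted start/end points keeping a running depth.
The depth first hits 3 at 12:45 pm.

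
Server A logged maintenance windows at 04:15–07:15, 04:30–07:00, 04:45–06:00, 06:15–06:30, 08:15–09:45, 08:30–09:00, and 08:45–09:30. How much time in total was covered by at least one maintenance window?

Merged: 04:15-07:15, 08:15-09:45.
Lengths: 3 h + 1 h 30 min = 4 h 30 min.

4 h 30 min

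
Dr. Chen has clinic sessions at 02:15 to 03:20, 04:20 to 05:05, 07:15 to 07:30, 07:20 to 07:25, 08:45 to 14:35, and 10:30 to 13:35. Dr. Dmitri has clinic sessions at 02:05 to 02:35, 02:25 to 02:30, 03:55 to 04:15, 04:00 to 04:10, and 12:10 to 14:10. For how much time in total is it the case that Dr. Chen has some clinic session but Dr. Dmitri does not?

Merge the first list: 02:15–03:20, 04:20–05:05, 07:15–07:30, 08:45–14:35.
Merge the second list: 02:05–02:35, 03:55–04:15, 12:10–14:10.
A \ B = 02:35–03:20, 04:20–05:05, 07:15–07:30, 08:45–12:10, 14:10–14:35.
Total: 45 min + 45 min + 15 min + 3 h 25 min + 25 min = 5 h 35 min.

5 h 35 min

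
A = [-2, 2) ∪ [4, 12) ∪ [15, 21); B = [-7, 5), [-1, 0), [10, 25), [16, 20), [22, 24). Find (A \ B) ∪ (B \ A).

Merge the second list: [-7, 5), [10, 25).
A \ B = [5, 10).
B \ A = [-7, -2), [2, 4), [12, 15), [21, 25).
Union of the two gives the symmetric difference.

[-7, -2) ∪ [2, 4) ∪ [5, 10) ∪ [12, 15) ∪ [21, 25)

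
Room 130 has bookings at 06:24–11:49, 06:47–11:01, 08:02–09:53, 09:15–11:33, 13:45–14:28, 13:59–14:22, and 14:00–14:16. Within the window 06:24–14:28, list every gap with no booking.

11:49–13:45

Covered (merged): 06:24–11:49, 13:45–14:28.
Gaps within 06:24–14:28: 11:49–13:45.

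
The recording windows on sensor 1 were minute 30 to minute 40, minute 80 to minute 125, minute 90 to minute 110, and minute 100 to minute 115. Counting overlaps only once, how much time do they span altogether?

55 minutes

Merged: minute 30 to minute 40, minute 80 to minute 125.
Lengths: 10 minutes + 45 minutes = 55 minutes.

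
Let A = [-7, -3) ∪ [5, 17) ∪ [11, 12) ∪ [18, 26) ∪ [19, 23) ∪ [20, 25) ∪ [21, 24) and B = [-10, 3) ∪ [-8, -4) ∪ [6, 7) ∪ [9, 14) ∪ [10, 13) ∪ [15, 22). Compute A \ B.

[5, 6) ∪ [7, 9) ∪ [14, 15) ∪ [22, 26)

Merge the first list: [-7, -3), [5, 17), [18, 26).
Merge the second list: [-10, 3), [6, 7), [9, 14), [15, 22).
[-7, -3) lies entirely inside B → drops out.
[5, 17) with B removed leaves [5, 6), [7, 9), [14, 15).
[18, 26) with B removed leaves [22, 26).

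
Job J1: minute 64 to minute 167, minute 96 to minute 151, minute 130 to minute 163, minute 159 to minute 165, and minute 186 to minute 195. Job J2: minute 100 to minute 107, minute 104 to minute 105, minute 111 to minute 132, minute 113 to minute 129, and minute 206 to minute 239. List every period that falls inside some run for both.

minute 100 to minute 107, minute 111 to minute 132

First set merges to minute 64 to minute 167, minute 186 to minute 195.
Second set merges to minute 100 to minute 107, minute 111 to minute 132, minute 206 to minute 239.
minute 64 to minute 167 ∩ B → minute 100 to minute 107, minute 111 to minute 132.
minute 186 to minute 195 meets no B interval.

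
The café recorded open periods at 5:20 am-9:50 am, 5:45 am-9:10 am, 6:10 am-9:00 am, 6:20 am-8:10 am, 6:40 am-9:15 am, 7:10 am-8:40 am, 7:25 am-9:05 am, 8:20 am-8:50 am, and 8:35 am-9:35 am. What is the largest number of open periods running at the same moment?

Walk the sorted start/end points keeping a running depth.
The depth first hits 8 at 8:35 am.

8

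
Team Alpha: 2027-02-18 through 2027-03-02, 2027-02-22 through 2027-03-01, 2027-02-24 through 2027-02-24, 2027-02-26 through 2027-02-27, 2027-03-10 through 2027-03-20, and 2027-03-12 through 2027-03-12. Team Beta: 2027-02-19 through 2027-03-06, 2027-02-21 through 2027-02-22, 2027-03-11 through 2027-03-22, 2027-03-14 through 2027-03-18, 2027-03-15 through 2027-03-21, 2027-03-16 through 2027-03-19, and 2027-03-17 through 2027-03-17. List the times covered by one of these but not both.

2027-02-18 through 2027-02-18, 2027-03-03 through 2027-03-06, 2027-03-10 through 2027-03-10, 2027-03-21 through 2027-03-22

A, merged: 2027-02-18 through 2027-03-02, 2027-03-10 through 2027-03-20.
B, merged: 2027-02-19 through 2027-03-06, 2027-03-11 through 2027-03-22.
Only in the first: 2027-02-18 through 2027-02-18, 2027-03-10 through 2027-03-10.
Only in the second: 2027-03-03 through 2027-03-06, 2027-03-21 through 2027-03-22.
Together these are the periods covered by exactly one.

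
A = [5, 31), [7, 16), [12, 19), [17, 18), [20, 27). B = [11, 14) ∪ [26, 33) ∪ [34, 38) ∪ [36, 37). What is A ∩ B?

Merge the first list: [5, 31).
Merge the second list: [11, 14), [26, 33), [34, 38).
[5, 31) meets the second set on [11, 14), [26, 31).

[11, 14) ∪ [26, 31)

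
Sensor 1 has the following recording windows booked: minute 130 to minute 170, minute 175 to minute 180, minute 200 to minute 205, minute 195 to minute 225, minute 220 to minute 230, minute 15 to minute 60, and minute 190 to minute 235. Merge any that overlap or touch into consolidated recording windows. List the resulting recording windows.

minute 15 to minute 60, minute 130 to minute 170, minute 175 to minute 180, minute 190 to minute 235

Sort by start: minute 15 to minute 60, minute 130 to minute 170, minute 175 to minute 180, minute 190 to minute 235, minute 195 to minute 225, minute 200 to minute 205, minute 220 to minute 230.
minute 130 to minute 170 is disjoint → start new block.
minute 175 to minute 180 is disjoint → start new block.
minute 190 to minute 235 is disjoint → start new block.
minute 195 to minute 225 overlaps/touches minute 190 to minute 235 → extend to minute 190 to minute 235.
minute 200 to minute 205 overlaps/touches minute 190 to minute 235 → extend to minute 190 to minute 235.
minute 220 to minute 230 overlaps/touches minute 190 to minute 235 → extend to minute 190 to minute 235.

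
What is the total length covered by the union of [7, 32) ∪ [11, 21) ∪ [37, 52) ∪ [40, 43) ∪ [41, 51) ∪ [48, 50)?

Merged: [7, 32), [37, 52).
Lengths: 25 + 15 = 40.

40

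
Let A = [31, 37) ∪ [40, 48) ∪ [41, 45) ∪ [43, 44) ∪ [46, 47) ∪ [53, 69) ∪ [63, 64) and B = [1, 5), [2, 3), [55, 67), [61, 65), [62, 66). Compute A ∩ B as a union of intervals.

A, merged: [31, 37), [40, 48), [53, 69).
B, merged: [1, 5), [55, 67).
[31, 37) meets no B interval.
[40, 48) meets no B interval.
[53, 69) ∩ B → [55, 67).

[55, 67)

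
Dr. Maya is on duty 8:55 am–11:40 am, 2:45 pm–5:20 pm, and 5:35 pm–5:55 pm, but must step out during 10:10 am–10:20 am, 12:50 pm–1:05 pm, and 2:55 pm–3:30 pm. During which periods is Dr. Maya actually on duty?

8:55 am–10:10 am, 10:20 am–11:40 am, 2:45 pm–2:55 pm, 3:30 pm–5:20 pm, 5:35 pm–5:55 pm

8:55 am–11:40 am \ B = 8:55 am–10:10 am, 10:20 am–11:40 am.
2:45 pm–5:20 pm \ B = 2:45 pm–2:55 pm, 3:30 pm–5:20 pm.
5:35 pm–5:55 pm: nothing removed.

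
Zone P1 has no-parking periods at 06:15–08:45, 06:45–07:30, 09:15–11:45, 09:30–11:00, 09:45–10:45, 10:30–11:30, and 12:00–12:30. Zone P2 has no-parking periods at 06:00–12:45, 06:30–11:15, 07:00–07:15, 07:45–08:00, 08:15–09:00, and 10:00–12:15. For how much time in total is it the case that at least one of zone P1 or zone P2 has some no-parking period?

6 h 45 min

First set merges to 06:15–08:45, 09:15–11:45, 12:00–12:30.
Second set merges to 06:00–12:45.
A ∪ B = 06:00–12:45.
Total: 6 h 45 min.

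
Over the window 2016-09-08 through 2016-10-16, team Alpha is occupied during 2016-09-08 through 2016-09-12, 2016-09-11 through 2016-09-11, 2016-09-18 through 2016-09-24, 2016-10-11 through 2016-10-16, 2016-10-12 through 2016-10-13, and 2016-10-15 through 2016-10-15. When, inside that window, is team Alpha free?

The merged coverage is 2016-09-08 through 2016-09-12, 2016-09-18 through 2016-09-24, 2016-10-11 through 2016-10-16.
Uncovered inside 2016-09-08 through 2016-10-16: 2016-09-13 through 2016-09-17, 2016-09-25 through 2016-10-10.

2016-09-13 through 2016-09-17, 2016-09-25 through 2016-10-10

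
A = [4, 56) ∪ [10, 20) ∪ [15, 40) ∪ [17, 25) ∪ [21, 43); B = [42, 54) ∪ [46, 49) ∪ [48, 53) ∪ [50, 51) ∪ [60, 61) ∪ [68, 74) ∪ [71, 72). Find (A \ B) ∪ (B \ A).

Merge the first list: [4, 56).
Merge the second list: [42, 54), [60, 61), [68, 74).
A but not B: [4, 42), [54, 56).
B but not A: [60, 61), [68, 74).
Combining gives A △ B.

[4, 42) ∪ [54, 56) ∪ [60, 61) ∪ [68, 74)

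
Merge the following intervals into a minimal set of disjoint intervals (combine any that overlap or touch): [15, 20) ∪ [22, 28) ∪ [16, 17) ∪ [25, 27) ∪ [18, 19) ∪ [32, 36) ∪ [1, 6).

Sort by start: [1, 6), [15, 20), [16, 17), [18, 19), [22, 28), [25, 27), [32, 36).
[15, 20) is disjoint → start new block.
[16, 17) overlaps/touches [15, 20) → extend to [15, 20).
[18, 19) overlaps/touches [15, 20) → extend to [15, 20).
[22, 28) is disjoint → start new block.
[25, 27) overlaps/touches [22, 28) → extend to [22, 28).
[32, 36) is disjoint → start new block.

[1, 6) ∪ [15, 20) ∪ [22, 28) ∪ [32, 36)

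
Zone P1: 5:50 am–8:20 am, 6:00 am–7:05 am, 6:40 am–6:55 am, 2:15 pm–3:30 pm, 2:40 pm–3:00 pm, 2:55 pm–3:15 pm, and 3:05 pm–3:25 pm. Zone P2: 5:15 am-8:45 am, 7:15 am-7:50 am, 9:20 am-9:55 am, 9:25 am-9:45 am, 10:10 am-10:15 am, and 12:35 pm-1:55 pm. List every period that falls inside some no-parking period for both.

5:50 am–8:20 am

First set merges to 5:50 am–8:20 am, 2:15 pm–3:30 pm.
Second set merges to 5:15 am–8:45 am, 9:20 am–9:55 am, 10:10 am–10:15 am, 12:35 pm–1:55 pm.
5:50 am–8:20 am overlaps B on 5:50 am–8:20 am.
2:15 pm–3:30 pm falls entirely outside B.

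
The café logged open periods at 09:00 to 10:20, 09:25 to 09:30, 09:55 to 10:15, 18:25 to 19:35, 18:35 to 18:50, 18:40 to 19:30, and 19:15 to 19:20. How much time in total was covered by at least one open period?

2 h 30 min

Merged: 09:00-10:20, 18:25-19:35.
Lengths: 1 h 20 min + 1 h 10 min = 2 h 30 min.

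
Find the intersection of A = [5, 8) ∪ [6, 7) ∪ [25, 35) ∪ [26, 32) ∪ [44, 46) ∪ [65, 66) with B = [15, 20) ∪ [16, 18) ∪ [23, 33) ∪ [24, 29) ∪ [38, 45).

[25, 33) ∪ [44, 45)

Merge the first list: [5, 8), [25, 35), [44, 46), [65, 66).
Merge the second list: [15, 20), [23, 33), [38, 45).
[5, 8) meets no B interval.
[25, 35) ∩ B → [25, 33).
[44, 46) ∩ B → [44, 45).
[65, 66) meets no B interval.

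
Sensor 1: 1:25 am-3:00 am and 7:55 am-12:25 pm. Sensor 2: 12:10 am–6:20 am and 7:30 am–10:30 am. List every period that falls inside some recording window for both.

1:25 am-3:00 am ∩ B → 1:25 am-3:00 am.
7:55 am-12:25 pm ∩ B → 7:55 am-10:30 am.

1:25 am-3:00 am, 7:55 am-10:30 am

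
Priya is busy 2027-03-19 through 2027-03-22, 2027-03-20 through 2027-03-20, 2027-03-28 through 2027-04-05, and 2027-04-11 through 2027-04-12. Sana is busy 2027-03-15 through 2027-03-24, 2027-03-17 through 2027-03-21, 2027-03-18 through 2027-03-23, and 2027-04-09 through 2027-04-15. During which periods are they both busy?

2027-03-19 through 2027-03-22, 2027-04-11 through 2027-04-12

First set merges to 2027-03-19 through 2027-03-22, 2027-03-28 through 2027-04-05, 2027-04-11 through 2027-04-12.
Second set merges to 2027-03-15 through 2027-03-24, 2027-04-09 through 2027-04-15.
2027-03-19 through 2027-03-22 overlaps B on 2027-03-19 through 2027-03-22.
2027-03-28 through 2027-04-05 falls entirely outside B.
2027-04-11 through 2027-04-12 overlaps B on 2027-04-11 through 2027-04-12.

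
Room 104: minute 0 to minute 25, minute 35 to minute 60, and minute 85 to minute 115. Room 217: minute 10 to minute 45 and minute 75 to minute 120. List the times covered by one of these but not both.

minute 0 to minute 10, minute 25 to minute 35, minute 45 to minute 60, minute 75 to minute 85, minute 115 to minute 120

A but not B: minute 0 to minute 10, minute 45 to minute 60.
B but not A: minute 25 to minute 35, minute 75 to minute 85, minute 115 to minute 120.
Combining gives A △ B.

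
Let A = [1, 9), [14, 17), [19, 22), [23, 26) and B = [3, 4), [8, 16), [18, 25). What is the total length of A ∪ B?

24

A ∪ B = [1, 17), [18, 26).
Total: 16 + 8 = 24.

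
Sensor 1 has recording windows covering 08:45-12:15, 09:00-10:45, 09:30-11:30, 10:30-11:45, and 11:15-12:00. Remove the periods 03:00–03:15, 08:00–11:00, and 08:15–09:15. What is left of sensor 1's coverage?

A, merged: 08:45–12:15.
B, merged: 03:00–03:15, 08:00–11:00.
08:45–12:15 with B removed leaves 11:00–12:15.

11:00–12:15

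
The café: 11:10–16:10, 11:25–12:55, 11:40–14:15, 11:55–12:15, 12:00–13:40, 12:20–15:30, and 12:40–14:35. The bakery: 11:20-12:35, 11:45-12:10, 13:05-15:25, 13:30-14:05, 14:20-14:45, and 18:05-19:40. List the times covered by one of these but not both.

Merge the first list: 11:10-16:10.
Merge the second list: 11:20-12:35, 13:05-15:25, 18:05-19:40.
A \ B = 11:10-11:20, 12:35-13:05, 15:25-16:10.
B \ A = 18:05-19:40.
Union of the two gives the symmetric difference.

11:10-11:20, 12:35-13:05, 15:25-16:10, 18:05-19:40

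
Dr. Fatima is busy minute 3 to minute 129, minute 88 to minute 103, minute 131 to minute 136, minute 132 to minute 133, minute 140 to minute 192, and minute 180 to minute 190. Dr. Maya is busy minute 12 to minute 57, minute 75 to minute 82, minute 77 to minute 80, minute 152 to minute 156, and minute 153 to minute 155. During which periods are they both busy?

A, merged: minute 3 to minute 129, minute 131 to minute 136, minute 140 to minute 192.
B, merged: minute 12 to minute 57, minute 75 to minute 82, minute 152 to minute 156.
minute 3 to minute 129 ∩ B → minute 12 to minute 57, minute 75 to minute 82.
minute 131 to minute 136 meets no B interval.
minute 140 to minute 192 ∩ B → minute 152 to minute 156.

minute 12 to minute 57, minute 75 to minute 82, minute 152 to minute 156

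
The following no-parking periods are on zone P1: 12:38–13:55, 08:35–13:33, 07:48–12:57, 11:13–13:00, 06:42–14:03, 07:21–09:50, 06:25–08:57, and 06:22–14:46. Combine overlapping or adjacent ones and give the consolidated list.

06:22–14:46

Sort by start: 06:22–14:46, 06:25–08:57, 06:42–14:03, 07:21–09:50, 07:48–12:57, 08:35–13:33, 11:13–13:00, 12:38–13:55.
06:25–08:57 overlaps/touches 06:22–14:46 → extend to 06:22–14:46.
06:42–14:03 overlaps/touches 06:22–14:46 → extend to 06:22–14:46.
07:21–09:50 overlaps/touches 06:22–14:46 → extend to 06:22–14:46.
07:48–12:57 overlaps/touches 06:22–14:46 → extend to 06:22–14:46.
08:35–13:33 overlaps/touches 06:22–14:46 → extend to 06:22–14:46.
11:13–13:00 overlaps/touches 06:22–14:46 → extend to 06:22–14:46.
12:38–13:55 overlaps/touches 06:22–14:46 → extend to 06:22–14:46.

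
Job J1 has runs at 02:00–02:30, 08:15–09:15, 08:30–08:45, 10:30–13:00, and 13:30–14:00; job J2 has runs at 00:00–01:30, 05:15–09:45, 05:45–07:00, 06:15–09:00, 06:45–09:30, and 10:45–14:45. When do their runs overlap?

Merge the first list: 02:00–02:30, 08:15–09:15, 10:30–13:00, 13:30–14:00.
Merge the second list: 00:00–01:30, 05:15–09:45, 10:45–14:45.
02:00–02:30 meets no B interval.
08:15–09:15 ∩ B → 08:15–09:15.
10:30–13:00 ∩ B → 10:45–13:00.
13:30–14:00 ∩ B → 13:30–14:00.

08:15–09:15, 10:45–13:00, 13:30–14:00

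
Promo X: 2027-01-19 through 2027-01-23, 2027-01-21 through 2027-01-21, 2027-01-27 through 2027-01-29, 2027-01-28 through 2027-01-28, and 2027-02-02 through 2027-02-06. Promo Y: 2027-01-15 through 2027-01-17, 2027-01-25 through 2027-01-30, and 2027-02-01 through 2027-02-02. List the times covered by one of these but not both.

2027-01-15 through 2027-01-17, 2027-01-19 through 2027-01-23, 2027-01-25 through 2027-01-26, 2027-01-30 through 2027-01-30, 2027-02-01 through 2027-02-01, 2027-02-03 through 2027-02-06

A, merged: 2027-01-19 through 2027-01-23, 2027-01-27 through 2027-01-29, 2027-02-02 through 2027-02-06.
Only in the first: 2027-01-19 through 2027-01-23, 2027-02-03 through 2027-02-06.
Only in the second: 2027-01-15 through 2027-01-17, 2027-01-25 through 2027-01-26, 2027-01-30 through 2027-01-30, 2027-02-01 through 2027-02-01.
Together these are the periods covered by exactly one.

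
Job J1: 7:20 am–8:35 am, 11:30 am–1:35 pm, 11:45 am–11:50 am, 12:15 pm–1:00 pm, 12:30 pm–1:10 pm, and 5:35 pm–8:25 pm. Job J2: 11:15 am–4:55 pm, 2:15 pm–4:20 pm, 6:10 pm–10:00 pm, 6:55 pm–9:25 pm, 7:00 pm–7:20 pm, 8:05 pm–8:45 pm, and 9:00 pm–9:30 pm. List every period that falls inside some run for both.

A, merged: 7:20 am–8:35 am, 11:30 am–1:35 pm, 5:35 pm–8:25 pm.
B, merged: 11:15 am–4:55 pm, 6:10 pm–10:00 pm.
7:20 am–8:35 am: no overlap with the second set.
11:30 am–1:35 pm meets the second set on 11:30 am–1:35 pm.
5:35 pm–8:25 pm meets the second set on 6:10 pm–8:25 pm.

11:30 am–1:35 pm, 6:10 pm–8:25 pm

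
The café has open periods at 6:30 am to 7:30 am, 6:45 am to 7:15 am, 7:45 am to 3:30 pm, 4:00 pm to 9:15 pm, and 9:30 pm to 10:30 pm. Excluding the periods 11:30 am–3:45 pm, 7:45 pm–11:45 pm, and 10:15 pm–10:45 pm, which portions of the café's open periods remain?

First set merges to 6:30 am–7:30 am, 7:45 am–3:30 pm, 4:00 pm–9:15 pm, 9:30 pm–10:30 pm.
Second set merges to 11:30 am–3:45 pm, 7:45 pm–11:45 pm.
6:30 am–7:30 am is untouched.
7:45 am–3:30 pm with B removed leaves 7:45 am–11:30 am.
4:00 pm–9:15 pm with B removed leaves 4:00 pm–7:45 pm.
9:30 pm–10:30 pm lies entirely inside B → drops out.

6:30 am–7:30 am, 7:45 am–11:30 am, 4:00 pm–7:45 pm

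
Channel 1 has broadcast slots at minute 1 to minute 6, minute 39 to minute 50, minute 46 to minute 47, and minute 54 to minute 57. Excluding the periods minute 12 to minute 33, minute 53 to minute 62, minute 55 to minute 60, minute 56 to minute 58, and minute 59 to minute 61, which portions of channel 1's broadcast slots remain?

Merge the first list: minute 1 to minute 6, minute 39 to minute 50, minute 54 to minute 57.
Merge the second list: minute 12 to minute 33, minute 53 to minute 62.
minute 1 to minute 6 is untouched.
minute 39 to minute 50 is untouched.
minute 54 to minute 57 lies entirely inside B → drops out.

minute 1 to minute 6, minute 39 to minute 50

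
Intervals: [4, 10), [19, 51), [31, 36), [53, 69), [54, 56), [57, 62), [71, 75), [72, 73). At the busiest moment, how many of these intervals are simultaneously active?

2

At 31, 2 of the intervals are simultaneously active.
No point has more.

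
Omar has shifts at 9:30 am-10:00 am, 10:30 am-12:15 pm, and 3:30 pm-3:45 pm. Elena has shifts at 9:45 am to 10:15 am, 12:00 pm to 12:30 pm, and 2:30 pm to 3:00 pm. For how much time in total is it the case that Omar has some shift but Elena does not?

2 h

A \ B = 9:30 am–9:45 am, 10:30 am–12:00 pm, 3:30 pm–3:45 pm.
Total: 15 min + 1 h 30 min + 15 min = 2 h.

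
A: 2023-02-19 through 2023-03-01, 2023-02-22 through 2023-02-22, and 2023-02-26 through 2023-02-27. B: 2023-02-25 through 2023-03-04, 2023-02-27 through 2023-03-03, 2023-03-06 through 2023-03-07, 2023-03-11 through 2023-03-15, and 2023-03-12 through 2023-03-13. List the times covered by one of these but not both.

2023-02-19 through 2023-02-24, 2023-03-02 through 2023-03-04, 2023-03-06 through 2023-03-07, 2023-03-11 through 2023-03-15

Merge the first list: 2023-02-19 through 2023-03-01.
Merge the second list: 2023-02-25 through 2023-03-04, 2023-03-06 through 2023-03-07, 2023-03-11 through 2023-03-15.
A \ B = 2023-02-19 through 2023-02-24.
B \ A = 2023-03-02 through 2023-03-04, 2023-03-06 through 2023-03-07, 2023-03-11 through 2023-03-15.
Union of the two gives the symmetric difference.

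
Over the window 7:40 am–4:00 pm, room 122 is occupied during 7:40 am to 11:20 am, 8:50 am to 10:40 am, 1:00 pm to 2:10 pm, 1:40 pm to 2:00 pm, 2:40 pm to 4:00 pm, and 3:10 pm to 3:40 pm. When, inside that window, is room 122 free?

11:20 am-1:00 pm, 2:10 pm-2:40 pm

After merging, the occupied span is 7:40 am-11:20 am, 1:00 pm-2:10 pm, 2:40 pm-4:00 pm.
Uncovered inside 7:40 am-4:00 pm: 11:20 am-1:00 pm, 2:10 pm-2:40 pm.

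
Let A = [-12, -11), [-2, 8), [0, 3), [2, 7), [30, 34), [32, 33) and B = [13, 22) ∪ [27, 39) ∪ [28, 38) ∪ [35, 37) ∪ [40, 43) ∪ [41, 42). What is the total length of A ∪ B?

35

First set merges to [-12, -11), [-2, 8), [30, 34).
Second set merges to [13, 22), [27, 39), [40, 43).
A ∪ B = [-12, -11), [-2, 8), [13, 22), [27, 39), [40, 43).
Total: 1 + 10 + 9 + 12 + 3 = 35.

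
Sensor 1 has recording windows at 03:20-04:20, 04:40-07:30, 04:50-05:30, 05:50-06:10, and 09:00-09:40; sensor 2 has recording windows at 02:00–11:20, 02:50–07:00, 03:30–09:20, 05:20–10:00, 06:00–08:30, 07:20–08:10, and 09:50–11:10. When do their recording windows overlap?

First set merges to 03:20–04:20, 04:40–07:30, 09:00–09:40.
Second set merges to 02:00–11:20.
03:20–04:20 meets the second set on 03:20–04:20.
04:40–07:30 meets the second set on 04:40–07:30.
09:00–09:40 meets the second set on 09:00–09:40.

03:20–04:20, 04:40–07:30, 09:00–09:40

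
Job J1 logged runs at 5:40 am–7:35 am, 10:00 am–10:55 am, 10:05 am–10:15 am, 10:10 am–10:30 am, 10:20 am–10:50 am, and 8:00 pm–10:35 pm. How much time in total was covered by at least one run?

Merged: 5:40 am–7:35 am, 10:00 am–10:55 am, 8:00 pm–10:35 pm.
Lengths: 1 h 55 min + 55 min + 2 h 35 min = 5 h 25 min.

5 h 25 min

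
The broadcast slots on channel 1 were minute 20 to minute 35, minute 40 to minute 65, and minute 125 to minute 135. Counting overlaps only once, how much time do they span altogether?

Merged: minute 20 to minute 35, minute 40 to minute 65, minute 125 to minute 135.
Lengths: 15 minutes + 25 minutes + 10 minutes = 50 minutes.

50 minutes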